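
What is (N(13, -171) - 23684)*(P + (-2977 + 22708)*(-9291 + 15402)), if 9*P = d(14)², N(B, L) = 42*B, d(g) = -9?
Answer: -2789890958700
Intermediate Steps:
P = 9 (P = (⅑)*(-9)² = (⅑)*81 = 9)
(N(13, -171) - 23684)*(P + (-2977 + 22708)*(-9291 + 15402)) = (42*13 - 23684)*(9 + (-2977 + 22708)*(-9291 + 15402)) = (546 - 23684)*(9 + 19731*6111) = -23138*(9 + 120576141) = -23138*120576150 = -2789890958700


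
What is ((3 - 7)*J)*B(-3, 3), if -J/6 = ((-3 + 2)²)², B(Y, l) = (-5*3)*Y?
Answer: 1080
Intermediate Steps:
B(Y, l) = -15*Y
J = -6 (J = -6*(-3 + 2)⁴ = -6*((-1)²)² = -6*1² = -6*1 = -6)
((3 - 7)*J)*B(-3, 3) = ((3 - 7)*(-6))*(-15*(-3)) = -4*(-6)*45 = 24*45 = 1080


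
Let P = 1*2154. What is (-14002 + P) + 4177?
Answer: -7671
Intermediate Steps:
P = 2154
(-14002 + P) + 4177 = (-14002 + 2154) + 4177 = -11848 + 4177 = -7671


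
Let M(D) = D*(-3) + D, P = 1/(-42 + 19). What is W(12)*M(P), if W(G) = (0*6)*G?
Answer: 0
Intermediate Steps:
P = -1/23 (P = 1/(-23) = -1/23 ≈ -0.043478)
M(D) = -2*D (M(D) = -3*D + D = -2*D)
W(G) = 0 (W(G) = 0*G = 0)
W(12)*M(P) = 0*(-2*(-1/23)) = 0*(2/23) = 0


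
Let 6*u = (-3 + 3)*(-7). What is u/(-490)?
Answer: 0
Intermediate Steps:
u = 0 (u = ((-3 + 3)*(-7))/6 = (0*(-7))/6 = (⅙)*0 = 0)
u/(-490) = 0/(-490) = 0*(-1/490) = 0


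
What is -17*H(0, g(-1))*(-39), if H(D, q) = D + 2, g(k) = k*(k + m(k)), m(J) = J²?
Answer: 1326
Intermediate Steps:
g(k) = k*(k + k²)
H(D, q) = 2 + D
-17*H(0, g(-1))*(-39) = -17*(2 + 0)*(-39) = -17*2*(-39) = -34*(-39) = 1326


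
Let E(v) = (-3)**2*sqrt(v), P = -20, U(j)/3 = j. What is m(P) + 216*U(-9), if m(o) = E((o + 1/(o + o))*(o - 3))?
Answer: -5832 + 27*sqrt(20470)/20 ≈ -5638.9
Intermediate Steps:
U(j) = 3*j
E(v) = 9*sqrt(v)
m(o) = 9*sqrt((-3 + o)*(o + 1/(2*o))) (m(o) = 9*sqrt((o + 1/(o + o))*(o - 3)) = 9*sqrt((o + 1/(2*o))*(-3 + o)) = 9*sqrt((-3 + o)*(o + 1/(2*o))))
m(P) + 216*U(-9) = 9*sqrt(2 - 12*(-20) - 6/(-20) + 4*(-20)**2)/2 + 216*(3*(-9)) = 9*sqrt(2 + 240 - 6*(-1/20) + 4*400)/2 + 216*(-27) = 9*sqrt(2 + 240 + 3/10 + 1600)/2 - 5832 = 9*sqrt(18423/10)/2 - 5832 = 9*(3*sqrt(20470)/10)/2 - 5832 = 27*sqrt(20470)/20 - 5832 = -5832 + 27*sqrt(20470)/20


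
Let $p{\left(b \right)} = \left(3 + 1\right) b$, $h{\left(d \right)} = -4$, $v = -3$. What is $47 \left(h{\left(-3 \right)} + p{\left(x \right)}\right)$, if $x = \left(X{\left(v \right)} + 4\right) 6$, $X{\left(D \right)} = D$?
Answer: $940$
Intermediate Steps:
$x = 6$ ($x = \left(-3 + 4\right) 6 = 1 \cdot 6 = 6$)
$p{\left(b \right)} = 4 b$
$47 \left(h{\left(-3 \right)} + p{\left(x \right)}\right) = 47 \left(-4 + 4 \cdot 6\right) = 47 \left(-4 + 24\right) = 47 \cdot 20 = 940$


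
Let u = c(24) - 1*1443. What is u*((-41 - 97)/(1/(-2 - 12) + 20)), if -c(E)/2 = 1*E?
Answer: 320068/31 ≈ 10325.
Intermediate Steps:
c(E) = -2*E
u = -1491 (u = -2*24 - 1*1443 = -48 - 1443 = -1491)
u*((-41 - 97)/(1/(-2 - 12) + 20)) = -1491*(-41 - 97)/(1/(-2 - 12) + 20) = -(-205758)/(1/(-14) + 20) = -(-205758)/(-1/14 + 20) = -(-205758)/279/14 = -(-205758)*14/279 = -1491*(-644/93) = 320068/31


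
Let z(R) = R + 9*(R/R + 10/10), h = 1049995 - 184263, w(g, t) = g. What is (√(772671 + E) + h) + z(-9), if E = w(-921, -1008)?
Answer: 865741 + 105*√70 ≈ 8.6662e+5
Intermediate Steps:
E = -921
h = 865732
z(R) = 18 + R (z(R) = R + 9*(1 + 10*(⅒)) = R + 9*(1 + 1) = R + 9*2 = R + 18 = 18 + R)
(√(772671 + E) + h) + z(-9) = (√(772671 - 921) + 865732) + (18 - 9) = (√771750 + 865732) + 9 = (105*√70 + 865732) + 9 = (865732 + 105*√70) + 9 = 865741 + 105*√70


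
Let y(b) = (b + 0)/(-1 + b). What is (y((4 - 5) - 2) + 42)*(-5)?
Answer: -855/4 ≈ -213.75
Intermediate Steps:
y(b) = b/(-1 + b)
(y((4 - 5) - 2) + 42)*(-5) = (((4 - 5) - 2)/(-1 + ((4 - 5) - 2)) + 42)*(-5) = ((-1 - 2)/(-1 + (-1 - 2)) + 42)*(-5) = (-3/(-1 - 3) + 42)*(-5) = (-3/(-4) + 42)*(-5) = (-3*(-1/4) + 42)*(-5) = (3/4 + 42)*(-5) = (171/4)*(-5) = -855/4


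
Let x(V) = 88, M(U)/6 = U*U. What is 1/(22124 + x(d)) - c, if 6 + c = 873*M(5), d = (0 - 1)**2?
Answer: -2908528127/22212 ≈ -1.3094e+5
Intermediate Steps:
d = 1 (d = (-1)**2 = 1)
M(U) = 6*U**2 (M(U) = 6*(U*U) = 6*U**2)
c = 130944 (c = -6 + 873*(6*5**2) = -6 + 873*(6*25) = -6 + 873*150 = -6 + 130950 = 130944)
1/(22124 + x(d)) - c = 1/(22124 + 88) - 1*130944 = 1/22212 - 130944 = -2908528127/22212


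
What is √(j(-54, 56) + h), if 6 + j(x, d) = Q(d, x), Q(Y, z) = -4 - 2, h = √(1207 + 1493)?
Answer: √(-12 + 30*√3) ≈ 6.3215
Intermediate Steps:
h = 30*√3 (h = √2700 = 30*√3 ≈ 51.962)
Q(Y, z) = -6
j(x, d) = -12 (j(x, d) = -6 - 6 = -12)
√(j(-54, 56) + h) = √(-12 + 30*√3)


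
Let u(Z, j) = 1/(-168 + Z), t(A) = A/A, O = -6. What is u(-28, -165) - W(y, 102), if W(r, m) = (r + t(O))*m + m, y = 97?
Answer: -1979209/196 ≈ -10098.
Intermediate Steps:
t(A) = 1
W(r, m) = m + m*(1 + r) (W(r, m) = (r + 1)*m + m = (1 + r)*m + m = m*(1 + r) + m = m + m*(1 + r))
u(-28, -165) - W(y, 102) = 1/(-168 - 28) - 102*(2 + 97) = 1/(-196) - 102*99 = -1/196 - 1*10098 = -1/196 - 10098 = -1979209/196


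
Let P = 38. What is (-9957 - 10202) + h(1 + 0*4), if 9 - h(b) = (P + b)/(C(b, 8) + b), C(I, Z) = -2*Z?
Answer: -100737/5 ≈ -20147.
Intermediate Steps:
h(b) = 9 - (38 + b)/(-16 + b) (h(b) = 9 - (38 + b)/(-2*8 + b) = 9 - (38 + b)/(-16 + b))
(-9957 - 10202) + h(1 + 0*4) = (-9957 - 10202) + 2*(-91 + 4*(1 + 0*4))/(-16 + (1 + 0*4)) = -20159 + 2*(-91 + 4*(1 + 0))/(-16 + (1 + 0)) = -20159 + 2*(-91 + 4*1)/(-16 + 1) = -20159 + 2*(-91 + 4)/(-15) = -20159 + 2*(-1/15)*(-87) = -20159 + 58/5 = -100737/5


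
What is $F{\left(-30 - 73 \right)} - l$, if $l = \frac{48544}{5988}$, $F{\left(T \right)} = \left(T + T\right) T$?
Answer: $\frac{31751210}{1497} \approx 21210.0$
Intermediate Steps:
$F{\left(T \right)} = 2 T^{2}$ ($F{\left(T \right)} = 2 T T = 2 T^{2}$)
$l = \frac{12136}{1497}$ ($l = 48544 \cdot \frac{1}{5988} = \frac{12136}{1497} \approx 8.1069$)
$F{\left(-30 - 73 \right)} - l = 2 \left(-30 - 73\right)^{2} - \frac{12136}{1497} = 2 \left(-103\right)^{2} - \frac{12136}{1497} = 2 \cdot 10609 - \frac{12136}{1497} = 21218 - \frac{12136}{1497} = \frac{31751210}{1497}$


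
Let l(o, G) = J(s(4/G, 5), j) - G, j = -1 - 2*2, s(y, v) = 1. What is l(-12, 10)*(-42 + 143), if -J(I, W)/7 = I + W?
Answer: 1818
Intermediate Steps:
j = -5 (j = -1 - 4 = -5)
J(I, W) = -7*I - 7*W (J(I, W) = -7*(I + W) = -7*I - 7*W)
l(o, G) = 28 - G (l(o, G) = (-7*1 - 7*(-5)) - G = (-7 + 35) - G = 28 - G)
l(-12, 10)*(-42 + 143) = (28 - 1*10)*(-42 + 143) = (28 - 10)*101 = 18*101 = 1818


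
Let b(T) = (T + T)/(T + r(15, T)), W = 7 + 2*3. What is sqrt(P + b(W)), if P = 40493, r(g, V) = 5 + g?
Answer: sqrt(44097735)/33 ≈ 201.23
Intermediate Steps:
W = 13 (W = 7 + 6 = 13)
b(T) = 2*T/(20 + T) (b(T) = (T + T)/(T + (5 + 15)) = (2*T)/(T + 20) = (2*T)/(20 + T) = 2*T/(20 + T))
sqrt(P + b(W)) = sqrt(40493 + 2*13/(20 + 13)) = sqrt(40493 + 2*13/33) = sqrt(40493 + 2*13*(1/33)) = sqrt(40493 + 26/33) = sqrt(1336295/33) = sqrt(44097735)/33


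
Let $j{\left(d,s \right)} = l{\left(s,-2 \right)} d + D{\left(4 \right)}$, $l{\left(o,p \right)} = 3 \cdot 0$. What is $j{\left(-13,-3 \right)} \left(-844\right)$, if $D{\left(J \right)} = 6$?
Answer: $-5064$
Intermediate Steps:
$l{\left(o,p \right)} = 0$
$j{\left(d,s \right)} = 6$ ($j{\left(d,s \right)} = 0 d + 6 = 0 + 6 = 6$)
$j{\left(-13,-3 \right)} \left(-844\right) = 6 \left(-844\right) = -5064$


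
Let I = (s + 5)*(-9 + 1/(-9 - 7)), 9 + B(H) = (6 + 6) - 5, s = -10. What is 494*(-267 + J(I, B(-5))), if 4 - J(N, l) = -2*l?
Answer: -131898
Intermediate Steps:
B(H) = -2 (B(H) = -9 + ((6 + 6) - 5) = -9 + (12 - 5) = -9 + 7 = -2)
I = 725/16 (I = (-10 + 5)*(-9 + 1/(-9 - 7)) = -5*(-9 + 1/(-16)) = -5*(-9 - 1/16) = -5*(-145/16) = 725/16 ≈ 45.313)
J(N, l) = 4 + 2*l (J(N, l) = 4 - (-2)*l = 4 + 2*l)
494*(-267 + J(I, B(-5))) = 494*(-267 + (4 + 2*(-2))) = 494*(-267 + (4 - 4)) = 494*(-267 + 0) = 494*(-267) = -131898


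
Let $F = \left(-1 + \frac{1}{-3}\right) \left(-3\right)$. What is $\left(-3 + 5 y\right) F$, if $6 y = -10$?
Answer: $- \frac{136}{3} \approx -45.333$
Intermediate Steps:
$y = - \frac{5}{3}$ ($y = \frac{1}{6} \left(-10\right) = - \frac{5}{3} \approx -1.6667$)
$F = 4$ ($F = \left(-1 - \frac{1}{3}\right) \left(-3\right) = \left(- \frac{4}{3}\right) \left(-3\right) = 4$)
$\left(-3 + 5 y\right) F = \left(-3 + 5 \left(- \frac{5}{3}\right)\right) 4 = \left(-3 - \frac{25}{3}\right) 4 = \left(- \frac{34}{3}\right) 4 = - \frac{136}{3}$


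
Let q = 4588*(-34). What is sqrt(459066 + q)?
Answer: sqrt(303074) ≈ 550.52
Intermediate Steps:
q = -155992
sqrt(459066 + q) = sqrt(459066 - 155992) = sqrt(303074)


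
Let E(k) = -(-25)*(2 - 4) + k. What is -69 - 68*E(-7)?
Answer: 3807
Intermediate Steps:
E(k) = -50 + k (E(k) = -(-25)*(-2) + k = -5*10 + k = -50 + k)
-69 - 68*E(-7) = -69 - 68*(-50 - 7) = -69 - 68*(-57) = -69 + 3876 = 3807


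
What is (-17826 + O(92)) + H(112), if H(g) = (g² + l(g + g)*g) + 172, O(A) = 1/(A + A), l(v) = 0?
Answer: -940239/184 ≈ -5110.0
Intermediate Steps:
O(A) = 1/(2*A)
H(g) = 172 + g² (H(g) = (g² + 0*g) + 172 = (g² + 0) + 172 = g² + 172 = 172 + g²)
(-17826 + O(92)) + H(112) = (-17826 + (½)/92) + (172 + 112²) = (-17826 + (½)*(1/92)) + (172 + 12544) = (-17826 + 1/184) + 12716 = -3279983/184 + 12716 = -940239/184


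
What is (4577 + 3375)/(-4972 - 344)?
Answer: -1988/1329 ≈ -1.4959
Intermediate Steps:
(4577 + 3375)/(-4972 - 344) = 7952/(-5316) = 7952*(-1/5316) = -1988/1329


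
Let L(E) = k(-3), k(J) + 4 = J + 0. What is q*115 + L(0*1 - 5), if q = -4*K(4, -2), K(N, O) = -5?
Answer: 2293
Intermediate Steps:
k(J) = -4 + J (k(J) = -4 + (J + 0) = -4 + J)
L(E) = -7 (L(E) = -4 - 3 = -7)
q = 20 (q = -4*(-5) = 20)
q*115 + L(0*1 - 5) = 20*115 - 7 = 2300 - 7 = 2293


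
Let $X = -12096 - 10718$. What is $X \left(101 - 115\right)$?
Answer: $319396$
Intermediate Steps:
$X = -22814$
$X \left(101 - 115\right) = - 22814 \left(101 - 115\right) = \left(-22814\right) \left(-14\right) = 319396$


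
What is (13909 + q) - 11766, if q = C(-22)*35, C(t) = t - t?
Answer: 2143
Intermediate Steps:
C(t) = 0
q = 0 (q = 0*35 = 0)
(13909 + q) - 11766 = (13909 + 0) - 11766 = 13909 - 11766 = 2143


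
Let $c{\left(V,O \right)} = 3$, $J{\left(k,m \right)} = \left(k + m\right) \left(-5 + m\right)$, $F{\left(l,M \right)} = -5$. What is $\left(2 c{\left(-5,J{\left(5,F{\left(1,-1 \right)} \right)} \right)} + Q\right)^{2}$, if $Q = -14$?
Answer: $64$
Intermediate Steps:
$J{\left(k,m \right)} = \left(-5 + m\right) \left(k + m\right)$
$\left(2 c{\left(-5,J{\left(5,F{\left(1,-1 \right)} \right)} \right)} + Q\right)^{2} = \left(2 \cdot 3 - 14\right)^{2} = \left(6 - 14\right)^{2} = \left(-8\right)^{2} = 64$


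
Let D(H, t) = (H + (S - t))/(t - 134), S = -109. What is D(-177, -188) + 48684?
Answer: 1119739/23 ≈ 48684.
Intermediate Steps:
D(H, t) = (-109 + H - t)/(-134 + t) (D(H, t) = (H + (-109 - t))/(t - 134) = (-109 + H - t)/(-134 + t))
D(-177, -188) + 48684 = (-109 - 177 - 1*(-188))/(-134 - 188) + 48684 = (-109 - 177 + 188)/(-322) + 48684 = -1/322*(-98) + 48684 = 7/23 + 48684 = 1119739/23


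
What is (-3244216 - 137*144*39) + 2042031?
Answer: -1971577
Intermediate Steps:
(-3244216 - 137*144*39) + 2042031 = (-3244216 - 19728*39) + 2042031 = (-3244216 - 769392) + 2042031 = -4013608 + 2042031 = -1971577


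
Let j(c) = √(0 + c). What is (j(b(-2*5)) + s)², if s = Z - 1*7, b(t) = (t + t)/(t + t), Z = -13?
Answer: 361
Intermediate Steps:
b(t) = 1 (b(t) = (2*t)/((2*t)) = (2*t)*(1/(2*t)) = 1)
j(c) = √c
s = -20 (s = -13 - 1*7 = -13 - 7 = -20)
(j(b(-2*5)) + s)² = (√1 - 20)² = (1 - 20)² = (-19)² = 361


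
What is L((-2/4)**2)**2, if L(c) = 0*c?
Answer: 0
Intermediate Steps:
L(c) = 0
L((-2/4)**2)**2 = 0**2 = 0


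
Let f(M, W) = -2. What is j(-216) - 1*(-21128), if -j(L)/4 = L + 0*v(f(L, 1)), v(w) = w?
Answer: 21992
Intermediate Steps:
j(L) = -4*L (j(L) = -4*(L + 0*(-2)) = -4*(L + 0) = -4*L)
j(-216) - 1*(-21128) = -4*(-216) - 1*(-21128) = 864 + 21128 = 21992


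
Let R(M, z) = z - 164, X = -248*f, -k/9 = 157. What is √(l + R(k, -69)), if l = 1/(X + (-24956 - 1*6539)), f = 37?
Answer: 2*I*√10705899634/13557 ≈ 15.264*I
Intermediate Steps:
k = -1413 (k = -9*157 = -1413)
X = -9176 (X = -248*37 = -9176)
R(M, z) = -164 + z
l = -1/40671 (l = 1/(-9176 + (-24956 - 1*6539)) = 1/(-9176 + (-24956 - 6539)) = 1/(-9176 - 31495) = 1/(-40671) = -1/40671 ≈ -2.4588e-5)
√(l + R(k, -69)) = √(-1/40671 + (-164 - 69)) = √(-1/40671 - 233) = √(-9476344/40671) = 2*I*√10705899634/13557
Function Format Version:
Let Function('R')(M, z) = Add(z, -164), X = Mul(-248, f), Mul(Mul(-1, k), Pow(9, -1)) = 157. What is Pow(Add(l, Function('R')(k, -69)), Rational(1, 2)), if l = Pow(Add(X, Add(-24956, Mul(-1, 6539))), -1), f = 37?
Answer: Mul(Rational(2, 13557), I, Pow(10705899634, Rational(1, 2))) ≈ Mul(15.264, I)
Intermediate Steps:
k = -1413 (k = Mul(-9, 157) = -1413)
X = -9176 (X = Mul(-248, 37) = -9176)
Function('R')(M, z) = Add(-164, z)
l = Rational(-1, 40671) (l = Pow(Add(-9176, Add(-24956, Mul(-1, 6539))), -1) = Pow(Add(-9176, Add(-24956, -6539)), -1) = Pow(Add(-9176, -31495), -1) = Pow(-40671, -1) = Rational(-1, 40671) ≈ -2.4588e-5)
Pow(Add(l, Function('R')(k, -69)), Rational(1, 2)) = Pow(Add(Rational(-1, 40671), Add(-164, -69)), Rational(1, 2)) = Pow(Add(Rational(-1, 40671), -233), Rational(1, 2)) = Pow(Rational(-9476344, 40671), Rational(1, 2)) = Mul(Rational(2, 13557), I, Pow(10705899634, Rational(1, 2)))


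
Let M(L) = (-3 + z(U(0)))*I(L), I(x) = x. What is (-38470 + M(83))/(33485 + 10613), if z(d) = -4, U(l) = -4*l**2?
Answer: -39051/44098 ≈ -0.88555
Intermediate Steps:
M(L) = -7*L (M(L) = (-3 - 4)*L = -7*L)
(-38470 + M(83))/(33485 + 10613) = (-38470 - 7*83)/(33485 + 10613) = (-38470 - 581)/44098 = -39051*1/44098 = -39051/44098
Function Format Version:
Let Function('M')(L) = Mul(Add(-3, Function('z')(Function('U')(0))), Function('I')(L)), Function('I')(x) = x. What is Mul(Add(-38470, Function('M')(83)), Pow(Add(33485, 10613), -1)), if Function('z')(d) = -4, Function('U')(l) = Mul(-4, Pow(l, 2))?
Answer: Rational(-39051, 44098) ≈ -0.88555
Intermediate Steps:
Function('M')(L) = Mul(-7, L) (Function('M')(L) = Mul(Add(-3, -4), L) = Mul(-7, L))
Mul(Add(-38470, Function('M')(83)), Pow(Add(33485, 10613), -1)) = Mul(Add(-38470, Mul(-7, 83)), Pow(Add(33485, 10613), -1)) = Mul(Add(-38470, -581), Pow(44098, -1)) = Mul(-39051, Rational(1, 44098)) = Rational(-39051, 44098)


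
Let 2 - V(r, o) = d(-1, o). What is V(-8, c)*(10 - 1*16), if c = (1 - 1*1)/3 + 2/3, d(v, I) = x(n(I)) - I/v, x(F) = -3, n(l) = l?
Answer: -26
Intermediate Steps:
d(v, I) = -3 - I/v
c = 2/3 (c = (1 - 1)*(1/3) + 2*(1/3) = 0*(1/3) + 2/3 = 0 + 2/3 = 2/3 ≈ 0.66667)
V(r, o) = 5 - o (V(r, o) = 2 - (-3 - 1*o/(-1)) = 2 - (-3 - 1*o*(-1)) = 2 - (-3 + o) = 2 + (3 - o) = 5 - o)
V(-8, c)*(10 - 1*16) = (5 - 1*2/3)*(10 - 1*16) = (5 - 2/3)*(10 - 16) = (13/3)*(-6) = -26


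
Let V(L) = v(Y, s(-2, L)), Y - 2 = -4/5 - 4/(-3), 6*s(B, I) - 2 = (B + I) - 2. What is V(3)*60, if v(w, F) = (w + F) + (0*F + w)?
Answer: 314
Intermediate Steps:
s(B, I) = B/6 + I/6 (s(B, I) = ⅓ + ((B + I) - 2)/6 = ⅓ + (-2 + B + I)/6 = ⅓ + (-⅓ + B/6 + I/6) = B/6 + I/6)
Y = 38/15 (Y = 2 + (-4/5 - 4/(-3)) = 2 + (-4*⅕ - 4*(-⅓)) = 2 + (-⅘ + 4/3) = 2 + 8/15 = 38/15 ≈ 2.5333)
v(w, F) = F + 2*w (v(w, F) = (F + w) + (0 + w) = (F + w) + w = F + 2*w)
V(L) = 71/15 + L/6 (V(L) = ((⅙)*(-2) + L/6) + 2*(38/15) = (-⅓ + L/6) + 76/15 = 71/15 + L/6)
V(3)*60 = (71/15 + (⅙)*3)*60 = (71/15 + ½)*60 = (157/30)*60 = 314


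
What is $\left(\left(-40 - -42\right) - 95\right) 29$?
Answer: $-2697$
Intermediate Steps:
$\left(\left(-40 - -42\right) - 95\right) 29 = \left(\left(-40 + 42\right) - 95\right) 29 = \left(2 - 95\right) 29 = \left(-93\right) 29 = -2697$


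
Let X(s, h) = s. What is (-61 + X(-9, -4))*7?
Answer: -490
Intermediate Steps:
(-61 + X(-9, -4))*7 = (-61 - 9)*7 = -70*7 = -490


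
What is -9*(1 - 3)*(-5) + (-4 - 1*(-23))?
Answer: -71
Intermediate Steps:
-9*(1 - 3)*(-5) + (-4 - 1*(-23)) = -(-18)*(-5) + (-4 + 23) = -9*10 + 19 = -90 + 19 = -71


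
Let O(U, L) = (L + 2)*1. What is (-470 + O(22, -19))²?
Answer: 237169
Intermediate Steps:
O(U, L) = 2 + L (O(U, L) = (2 + L)*1 = 2 + L)
(-470 + O(22, -19))² = (-470 + (2 - 19))² = (-470 - 17)² = (-487)² = 237169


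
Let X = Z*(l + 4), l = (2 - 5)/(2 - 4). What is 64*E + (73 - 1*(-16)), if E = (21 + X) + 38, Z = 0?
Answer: 3865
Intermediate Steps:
l = 3/2 (l = -3/(-2) = -3*(-½) = 3/2 ≈ 1.5000)
X = 0 (X = 0*(3/2 + 4) = 0*(11/2) = 0)
E = 59 (E = (21 + 0) + 38 = 21 + 38 = 59)
64*E + (73 - 1*(-16)) = 64*59 + (73 - 1*(-16)) = 3776 + (73 + 16) = 3776 + 89 = 3865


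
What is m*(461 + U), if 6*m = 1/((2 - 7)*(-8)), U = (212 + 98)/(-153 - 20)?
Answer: 26481/13840 ≈ 1.9134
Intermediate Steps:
U = -310/173 (U = 310/(-173) = 310*(-1/173) = -310/173 ≈ -1.7919)
m = 1/240 (m = 1/(6*(((2 - 7)*(-8)))) = 1/(6*((-5*(-8)))) = (1/6)/40 = (1/6)*(1/40) = 1/240 ≈ 0.0041667)
m*(461 + U) = (461 - 310/173)/240 = (1/240)*(79443/173) = 26481/13840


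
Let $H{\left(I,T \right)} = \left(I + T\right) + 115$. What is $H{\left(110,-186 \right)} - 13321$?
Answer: $-13282$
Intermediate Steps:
$H{\left(I,T \right)} = 115 + I + T$
$H{\left(110,-186 \right)} - 13321 = \left(115 + 110 - 186\right) - 13321 = 39 - 13321 = -13282$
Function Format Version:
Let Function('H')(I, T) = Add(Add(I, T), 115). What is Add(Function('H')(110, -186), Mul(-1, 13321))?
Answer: -13282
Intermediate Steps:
Function('H')(I, T) = Add(115, I, T)
Add(Function('H')(110, -186), Mul(-1, 13321)) = Add(Add(115, 110, -186), Mul(-1, 13321)) = Add(39, -13321) = -13282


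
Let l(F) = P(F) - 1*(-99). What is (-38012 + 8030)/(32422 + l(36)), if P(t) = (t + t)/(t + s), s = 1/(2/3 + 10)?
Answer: -11543070/12521353 ≈ -0.92187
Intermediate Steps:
s = 3/32 (s = 1/(2*(⅓) + 10) = 1/(⅔ + 10) = 1/(32/3) = 3/32 ≈ 0.093750)
P(t) = 2*t/(3/32 + t) (P(t) = (t + t)/(t + 3/32) = (2*t)/(3/32 + t) = 2*t/(3/32 + t))
l(F) = 99 + 64*F/(3 + 32*F) (l(F) = 64*F/(3 + 32*F) - 1*(-99) = 64*F/(3 + 32*F) + 99 = 99 + 64*F/(3 + 32*F))
(-38012 + 8030)/(32422 + l(36)) = (-38012 + 8030)/(32422 + (297 + 3232*36)/(3 + 32*36)) = -29982/(32422 + (297 + 116352)/(3 + 1152)) = -29982/(32422 + 116649/1155) = -29982/(32422 + (1/1155)*116649) = -29982/(32422 + 38883/385) = -29982/12521353/385 = -29982*385/12521353 = -11543070/12521353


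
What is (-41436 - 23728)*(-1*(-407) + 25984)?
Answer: -1719743124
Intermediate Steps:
(-41436 - 23728)*(-1*(-407) + 25984) = -65164*(407 + 25984) = -65164*26391 = -1719743124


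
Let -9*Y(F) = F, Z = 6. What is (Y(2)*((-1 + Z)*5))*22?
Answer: -1100/9 ≈ -122.22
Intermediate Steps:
Y(F) = -F/9
(Y(2)*((-1 + Z)*5))*22 = ((-⅑*2)*((-1 + 6)*5))*22 = -10*5/9*22 = -2/9*25*22 = -50/9*22 = -1100/9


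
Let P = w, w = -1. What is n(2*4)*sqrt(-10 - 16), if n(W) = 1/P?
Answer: -I*sqrt(26) ≈ -5.099*I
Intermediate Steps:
P = -1
n(W) = -1 (n(W) = 1/(-1) = -1)
n(2*4)*sqrt(-10 - 16) = -sqrt(-10 - 16) = -sqrt(-26) = -I*sqrt(26)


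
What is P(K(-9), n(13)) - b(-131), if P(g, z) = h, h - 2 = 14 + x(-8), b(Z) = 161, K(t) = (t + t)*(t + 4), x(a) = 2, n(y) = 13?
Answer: -143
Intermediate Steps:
K(t) = 2*t*(4 + t) (K(t) = (2*t)*(4 + t) = 2*t*(4 + t))
h = 18 (h = 2 + (14 + 2) = 2 + 16 = 18)
P(g, z) = 18
P(K(-9), n(13)) - b(-131) = 18 - 1*161 = 18 - 161 = -143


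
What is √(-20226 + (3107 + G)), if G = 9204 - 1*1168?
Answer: I*√9083 ≈ 95.305*I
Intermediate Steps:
G = 8036 (G = 9204 - 1168 = 8036)
√(-20226 + (3107 + G)) = √(-20226 + (3107 + 8036)) = √(-20226 + 11143) = √(-9083) = I*√9083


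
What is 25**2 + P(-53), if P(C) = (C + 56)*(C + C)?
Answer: 307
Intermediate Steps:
P(C) = 2*C*(56 + C) (P(C) = (56 + C)*(2*C) = 2*C*(56 + C))
25**2 + P(-53) = 25**2 + 2*(-53)*(56 - 53) = 625 + 2*(-53)*3 = 625 - 318 = 307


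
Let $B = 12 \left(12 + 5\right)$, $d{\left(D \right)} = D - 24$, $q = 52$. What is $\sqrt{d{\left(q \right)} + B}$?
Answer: $2 \sqrt{58} \approx 15.232$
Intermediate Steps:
$d{\left(D \right)} = -24 + D$
$B = 204$ ($B = 12 \cdot 17 = 204$)
$\sqrt{d{\left(q \right)} + B} = \sqrt{\left(-24 + 52\right) + 204} = \sqrt{28 + 204} = \sqrt{232} = 2 \sqrt{58}$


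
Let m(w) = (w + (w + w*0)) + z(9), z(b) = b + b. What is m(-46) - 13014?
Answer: -13088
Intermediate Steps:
z(b) = 2*b
m(w) = 18 + 2*w (m(w) = (w + (w + w*0)) + 2*9 = (w + (w + 0)) + 18 = (w + w) + 18 = 2*w + 18 = 18 + 2*w)
m(-46) - 13014 = (18 + 2*(-46)) - 13014 = (18 - 92) - 13014 = -74 - 13014 = -13088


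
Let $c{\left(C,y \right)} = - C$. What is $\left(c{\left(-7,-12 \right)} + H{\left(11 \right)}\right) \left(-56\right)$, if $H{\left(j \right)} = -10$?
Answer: $168$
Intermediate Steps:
$\left(c{\left(-7,-12 \right)} + H{\left(11 \right)}\right) \left(-56\right) = \left(\left(-1\right) \left(-7\right) - 10\right) \left(-56\right) = \left(7 - 10\right) \left(-56\right) = \left(-3\right) \left(-56\right) = 168$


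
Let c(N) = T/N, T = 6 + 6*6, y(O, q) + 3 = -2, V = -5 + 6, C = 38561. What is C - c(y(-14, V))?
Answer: 192847/5 ≈ 38569.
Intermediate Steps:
V = 1
y(O, q) = -5 (y(O, q) = -3 - 2 = -5)
T = 42 (T = 6 + 36 = 42)
c(N) = 42/N
C - c(y(-14, V)) = 38561 - 42/(-5) = 38561 - 42*(-1)/5 = 38561 - 1*(-42/5) = 38561 + 42/5 = 192847/5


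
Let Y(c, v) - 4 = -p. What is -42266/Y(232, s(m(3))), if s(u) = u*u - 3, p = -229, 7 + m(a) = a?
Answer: -42266/233 ≈ -181.40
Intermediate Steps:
m(a) = -7 + a
s(u) = -3 + u² (s(u) = u² - 3 = -3 + u²)
Y(c, v) = 233 (Y(c, v) = 4 - 1*(-229) = 4 + 229 = 233)
-42266/Y(232, s(m(3))) = -42266/233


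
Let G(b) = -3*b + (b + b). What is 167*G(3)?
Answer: -501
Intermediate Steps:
G(b) = -b (G(b) = -3*b + 2*b = -b)
167*G(3) = 167*(-1*3) = 167*(-3) = -501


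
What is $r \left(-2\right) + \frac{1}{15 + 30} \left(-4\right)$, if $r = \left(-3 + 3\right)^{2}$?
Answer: $- \frac{4}{45} \approx -0.088889$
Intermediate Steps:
$r = 0$ ($r = 0^{2} = 0$)
$r \left(-2\right) + \frac{1}{15 + 30} \left(-4\right) = 0 \left(-2\right) + \frac{1}{15 + 30} \left(-4\right) = 0 + \frac{1}{45} \left(-4\right) = 0 - \frac{4}{45} = - \frac{4}{45}$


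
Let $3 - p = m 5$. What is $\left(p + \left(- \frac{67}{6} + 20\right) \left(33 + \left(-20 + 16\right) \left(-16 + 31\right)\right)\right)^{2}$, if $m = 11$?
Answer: $\frac{337561}{4} \approx 84390.0$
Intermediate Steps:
$p = -52$ ($p = 3 - 11 \cdot 5 = 3 - 55 = -52$)
$\left(p + \left(- \frac{67}{6} + 20\right) \left(33 + \left(-20 + 16\right) \left(-16 + 31\right)\right)\right)^{2} = \left(-52 + \left(- \frac{67}{6} + 20\right) \left(33 + \left(-20 + 16\right) \left(-16 + 31\right)\right)\right)^{2} = \left(-52 + \left(\left(-67\right) \frac{1}{6} + 20\right) \left(33 - 60\right)\right)^{2} = \left(-52 + \left(- \frac{67}{6} + 20\right) \left(33 - 60\right)\right)^{2} = \left(-52 + \frac{53}{6} \left(-27\right)\right)^{2} = \left(-52 - \frac{477}{2}\right)^{2} = \left(- \frac{581}{2}\right)^{2} = \frac{337561}{4}$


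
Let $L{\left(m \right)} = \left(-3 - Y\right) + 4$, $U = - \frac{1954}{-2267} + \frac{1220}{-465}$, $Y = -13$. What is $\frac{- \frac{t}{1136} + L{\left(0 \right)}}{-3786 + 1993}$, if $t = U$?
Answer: $- \frac{1676713825}{214715350344} \approx -0.007809$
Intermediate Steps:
$U = - \frac{371426}{210831}$ ($U = \left(-1954\right) \left(- \frac{1}{2267}\right) + 1220 \left(- \frac{1}{465}\right) = \frac{1954}{2267} - \frac{244}{93} = - \frac{371426}{210831} \approx -1.7617$)
$t = - \frac{371426}{210831} \approx -1.7617$
$L{\left(m \right)} = 14$ ($L{\left(m \right)} = \left(-3 - -13\right) + 4 = \left(-3 + 13\right) + 4 = 10 + 4 = 14$)
$\frac{- \frac{t}{1136} + L{\left(0 \right)}}{-3786 + 1993} = \frac{- \frac{-371426}{210831 \cdot 1136} + 14}{-3786 + 1993} = \frac{- \frac{-371426}{210831 \cdot 1136} + 14}{-1793} = \left(\left(-1\right) \left(- \frac{185713}{119752008}\right) + 14\right) \left(- \frac{1}{1793}\right) = \left(\frac{185713}{119752008} + 14\right) \left(- \frac{1}{1793}\right) = \frac{1676713825}{119752008} \left(- \frac{1}{1793}\right) = - \frac{1676713825}{214715350344}$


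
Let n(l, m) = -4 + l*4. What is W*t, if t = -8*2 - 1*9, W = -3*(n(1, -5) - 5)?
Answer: -375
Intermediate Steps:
n(l, m) = -4 + 4*l
W = 15 (W = -3*((-4 + 4*1) - 5) = -3*((-4 + 4) - 5) = -3*(0 - 5) = -3*(-5) = 15)
t = -25 (t = -16 - 9 = -25)
W*t = 15*(-25) = -375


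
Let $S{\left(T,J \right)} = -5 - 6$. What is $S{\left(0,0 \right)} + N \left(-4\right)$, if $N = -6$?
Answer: $13$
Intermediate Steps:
$S{\left(T,J \right)} = -11$ ($S{\left(T,J \right)} = -5 - 6 = -11$)
$S{\left(0,0 \right)} + N \left(-4\right) = -11 - -24 = -11 + 24 = 13$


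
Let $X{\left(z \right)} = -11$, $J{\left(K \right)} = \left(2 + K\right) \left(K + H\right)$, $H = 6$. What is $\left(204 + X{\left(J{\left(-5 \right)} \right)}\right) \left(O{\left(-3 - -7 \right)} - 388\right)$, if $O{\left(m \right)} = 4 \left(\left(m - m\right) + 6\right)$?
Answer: $-70252$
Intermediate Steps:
$J{\left(K \right)} = \left(2 + K\right) \left(6 + K\right)$ ($J{\left(K \right)} = \left(2 + K\right) \left(K + 6\right) = \left(2 + K\right) \left(6 + K\right)$)
$O{\left(m \right)} = 24$ ($O{\left(m \right)} = 4 \left(0 + 6\right) = 4 \cdot 6 = 24$)
$\left(204 + X{\left(J{\left(-5 \right)} \right)}\right) \left(O{\left(-3 - -7 \right)} - 388\right) = \left(204 - 11\right) \left(24 - 388\right) = 193 \left(-364\right) = -70252$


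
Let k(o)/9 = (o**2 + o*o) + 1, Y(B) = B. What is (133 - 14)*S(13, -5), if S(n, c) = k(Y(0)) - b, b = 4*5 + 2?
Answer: -1547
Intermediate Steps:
b = 22 (b = 20 + 2 = 22)
k(o) = 9 + 18*o**2 (k(o) = 9*((o**2 + o*o) + 1) = 9*((o**2 + o**2) + 1) = 9*(2*o**2 + 1) = 9*(1 + 2*o**2) = 9 + 18*o**2)
S(n, c) = -13 (S(n, c) = (9 + 18*0**2) - 1*22 = (9 + 18*0) - 22 = (9 + 0) - 22 = 9 - 22 = -13)
(133 - 14)*S(13, -5) = (133 - 14)*(-13) = 119*(-13) = -1547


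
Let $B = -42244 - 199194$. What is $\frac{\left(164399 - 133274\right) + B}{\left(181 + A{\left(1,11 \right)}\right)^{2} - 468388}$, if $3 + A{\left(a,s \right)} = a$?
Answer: $\frac{210313}{436347} \approx 0.48199$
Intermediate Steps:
$A{\left(a,s \right)} = -3 + a$
$B = -241438$
$\frac{\left(164399 - 133274\right) + B}{\left(181 + A{\left(1,11 \right)}\right)^{2} - 468388} = \frac{\left(164399 - 133274\right) - 241438}{\left(181 + \left(-3 + 1\right)\right)^{2} - 468388} = \frac{\left(164399 - 133274\right) - 241438}{\left(181 - 2\right)^{2} - 468388} = \frac{31125 - 241438}{179^{2} - 468388} = - \frac{210313}{32041 - 468388} = - \frac{210313}{-436347} = \left(-210313\right) \left(- \frac{1}{436347}\right) = \frac{210313}{436347}$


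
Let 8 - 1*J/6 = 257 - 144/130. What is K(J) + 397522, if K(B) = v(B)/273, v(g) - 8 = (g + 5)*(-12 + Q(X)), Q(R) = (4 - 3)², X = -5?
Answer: 7055088293/17745 ≈ 3.9758e+5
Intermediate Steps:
J = -96678/65 (J = 48 - 6*(257 - 144/130) = 48 - 6*(257 - 1*72/65) = 48 - 6*(257 - 72/65) = 48 - 6*16633/65 = 48 - 99798/65 = -96678/65 ≈ -1487.4)
Q(R) = 1 (Q(R) = 1² = 1)
v(g) = -47 - 11*g (v(g) = 8 + (g + 5)*(-12 + 1) = 8 + (5 + g)*(-11) = 8 + (-55 - 11*g) = -47 - 11*g)
K(B) = -47/273 - 11*B/273 (K(B) = (-47 - 11*B)/273 = (-47 - 11*B)*(1/273) = -47/273 - 11*B/273)
K(J) + 397522 = (-47/273 - 11/273*(-96678/65)) + 397522 = (-47/273 + 354486/5915) + 397522 = 1060403/17745 + 397522 = 7055088293/17745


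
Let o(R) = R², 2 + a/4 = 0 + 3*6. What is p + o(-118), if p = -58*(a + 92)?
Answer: 4876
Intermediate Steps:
a = 64 (a = -8 + 4*(0 + 3*6) = -8 + 4*(0 + 18) = -8 + 4*18 = -8 + 72 = 64)
p = -9048 (p = -58*(64 + 92) = -58*156 = -9048)
p + o(-118) = -9048 + (-118)² = -9048 + 13924 = 4876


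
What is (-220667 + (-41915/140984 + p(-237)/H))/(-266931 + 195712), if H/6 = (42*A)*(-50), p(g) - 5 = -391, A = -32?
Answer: 783986071124839/253026635299200 ≈ 3.0984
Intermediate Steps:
p(g) = -386 (p(g) = 5 - 391 = -386)
H = 403200 (H = 6*((42*(-32))*(-50)) = 6*(-1344*(-50)) = 6*67200 = 403200)
(-220667 + (-41915/140984 + p(-237)/H))/(-266931 + 195712) = (-220667 + (-41915/140984 - 386/403200))/(-266931 + 195712) = (-220667 + (-41915*1/140984 - 386*1/403200))/(-71219) = (-220667 + (-41915/140984 - 193/201600))*(-1/71219) = (-220667 - 1059659239/3552796800)*(-1/71219) = -783986071124839/3552796800*(-1/71219) = 783986071124839/253026635299200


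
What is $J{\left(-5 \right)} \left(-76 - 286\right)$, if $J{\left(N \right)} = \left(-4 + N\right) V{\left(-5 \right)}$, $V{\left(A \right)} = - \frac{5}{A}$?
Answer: $3258$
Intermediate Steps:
$J{\left(N \right)} = -4 + N$ ($J{\left(N \right)} = \left(-4 + N\right) \left(- \frac{5}{-5}\right) = \left(-4 + N\right) \left(\left(-5\right) \left(- \frac{1}{5}\right)\right) = \left(-4 + N\right) 1 = -4 + N$)
$J{\left(-5 \right)} \left(-76 - 286\right) = \left(-4 - 5\right) \left(-76 - 286\right) = \left(-9\right) \left(-362\right) = 3258$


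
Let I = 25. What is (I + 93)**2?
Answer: 13924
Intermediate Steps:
(I + 93)**2 = (25 + 93)**2 = 118**2 = 13924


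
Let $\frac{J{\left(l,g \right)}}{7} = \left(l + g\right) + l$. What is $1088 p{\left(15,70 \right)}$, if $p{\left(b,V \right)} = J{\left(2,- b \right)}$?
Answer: $-83776$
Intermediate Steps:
$J{\left(l,g \right)} = 7 g + 14 l$ ($J{\left(l,g \right)} = 7 \left(\left(l + g\right) + l\right) = 7 \left(\left(g + l\right) + l\right) = 7 \left(g + 2 l\right) = 7 g + 14 l$)
$p{\left(b,V \right)} = 28 - 7 b$ ($p{\left(b,V \right)} = 7 \left(- b\right) + 14 \cdot 2 = - 7 b + 28 = 28 - 7 b$)
$1088 p{\left(15,70 \right)} = 1088 \left(28 - 105\right) = 1088 \left(-77\right) = -83776$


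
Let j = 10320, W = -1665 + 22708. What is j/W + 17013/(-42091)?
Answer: 76374561/885720913 ≈ 0.086229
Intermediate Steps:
W = 21043
j/W + 17013/(-42091) = 10320/21043 + 17013/(-42091) = 10320*(1/21043) + 17013*(-1/42091) = 10320/21043 - 17013/42091 = 76374561/885720913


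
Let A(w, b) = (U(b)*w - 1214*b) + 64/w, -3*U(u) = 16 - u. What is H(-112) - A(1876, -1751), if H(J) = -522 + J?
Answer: -479029112/469 ≈ -1.0214e+6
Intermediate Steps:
U(u) = -16/3 + u/3 (U(u) = -(16 - u)/3 = -16/3 + u/3)
A(w, b) = -1214*b + 64/w + w*(-16/3 + b/3) (A(w, b) = ((-16/3 + b/3)*w - 1214*b) + 64/w = (w*(-16/3 + b/3) - 1214*b) + 64/w = (-1214*b + w*(-16/3 + b/3)) + 64/w = -1214*b + 64/w + w*(-16/3 + b/3))
H(-112) - A(1876, -1751) = (-522 - 112) - (192 + 1876*(-3642*(-1751) + 1876*(-16 - 1751)))/(3*1876) = -634 - (192 + 1876*(6377142 + 1876*(-1767)))/(3*1876) = -634 - (192 + 1876*(6377142 - 3314892))/(3*1876) = -634 - (192 + 1876*3062250)/(3*1876) = -634 - (192 + 5744781000)/(3*1876) = -634 - 5744781192/(3*1876) = -634 - 1*478731766/469 = -634 - 478731766/469 = -479029112/469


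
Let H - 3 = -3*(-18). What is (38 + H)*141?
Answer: 13395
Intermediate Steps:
H = 57 (H = 3 - 3*(-18) = 3 + 54 = 57)
(38 + H)*141 = (38 + 57)*141 = 95*141 = 13395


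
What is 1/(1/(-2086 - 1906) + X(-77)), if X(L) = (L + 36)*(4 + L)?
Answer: 3992/11948055 ≈ 0.00033411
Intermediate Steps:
X(L) = (4 + L)*(36 + L) (X(L) = (36 + L)*(4 + L) = (4 + L)*(36 + L))
1/(1/(-2086 - 1906) + X(-77)) = 1/(1/(-2086 - 1906) + (144 + (-77)² + 40*(-77))) = 1/(1/(-3992) + (144 + 5929 - 3080)) = 1/(-1/3992 + 2993) = 1/(11948055/3992) = 3992/11948055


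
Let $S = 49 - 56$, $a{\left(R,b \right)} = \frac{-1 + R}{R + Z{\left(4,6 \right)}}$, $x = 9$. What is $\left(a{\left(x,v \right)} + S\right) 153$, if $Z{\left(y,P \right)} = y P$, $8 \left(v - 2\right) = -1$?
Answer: $- \frac{11373}{11} \approx -1033.9$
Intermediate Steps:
$v = \frac{15}{8}$ ($v = 2 + \frac{1}{8} \left(-1\right) = 2 - \frac{1}{8} = \frac{15}{8} \approx 1.875$)
$Z{\left(y,P \right)} = P y$
$a{\left(R,b \right)} = \frac{-1 + R}{24 + R}$ ($a{\left(R,b \right)} = \frac{-1 + R}{R + 6 \cdot 4} = \frac{-1 + R}{R + 24} = \frac{-1 + R}{24 + R}$)
$S = -7$ ($S = 49 - 56 = -7$)
$\left(a{\left(x,v \right)} + S\right) 153 = \left(\frac{-1 + 9}{24 + 9} - 7\right) 153 = \left(\frac{1}{33} \cdot 8 - 7\right) 153 = \left(\frac{8}{33} - 7\right) 153 = \left(- \frac{223}{33}\right) 153 = - \frac{11373}{11}$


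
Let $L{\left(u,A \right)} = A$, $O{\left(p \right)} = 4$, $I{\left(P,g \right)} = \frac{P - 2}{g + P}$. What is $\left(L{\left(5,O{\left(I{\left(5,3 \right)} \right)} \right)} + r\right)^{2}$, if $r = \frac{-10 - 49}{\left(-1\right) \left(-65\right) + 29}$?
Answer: $\frac{100489}{8836} \approx 11.373$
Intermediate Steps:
$I{\left(P,g \right)} = \frac{-2 + P}{P + g}$
$r = - \frac{59}{94}$ ($r = - \frac{59}{65 + 29} = - \frac{59}{94} \approx -0.62766$)
$\left(L{\left(5,O{\left(I{\left(5,3 \right)} \right)} \right)} + r\right)^{2} = \left(4 - \frac{59}{94}\right)^{2} = \left(\frac{317}{94}\right)^{2} = \frac{100489}{8836}$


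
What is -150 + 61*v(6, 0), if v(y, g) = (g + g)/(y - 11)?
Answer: -150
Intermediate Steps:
v(y, g) = 2*g/(-11 + y) (v(y, g) = (2*g)/(-11 + y) = 2*g/(-11 + y))
-150 + 61*v(6, 0) = -150 + 61*(2*0/(-11 + 6)) = -150 + 61*(2*0/(-5)) = -150 + 61*(2*0*(-1/5)) = -150 + 61*0 = -150 + 0 = -150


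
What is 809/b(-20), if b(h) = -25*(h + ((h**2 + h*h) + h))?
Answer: -809/19000 ≈ -0.042579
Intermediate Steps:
b(h) = -50*h - 50*h**2 (b(h) = -25*(h + ((h**2 + h**2) + h)) = -25*(h + (2*h**2 + h)) = -25*(h + (h + 2*h**2)) = -25*(2*h + 2*h**2) = -50*h - 50*h**2)
809/b(-20) = 809/((-50*(-20)*(1 - 20))) = 809/((-50*(-20)*(-19))) = 809/(-19000) = 809*(-1/19000) = -809/19000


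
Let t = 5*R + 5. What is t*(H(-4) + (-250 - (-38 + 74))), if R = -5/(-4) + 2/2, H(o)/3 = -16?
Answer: -10855/2 ≈ -5427.5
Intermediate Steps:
H(o) = -48 (H(o) = 3*(-16) = -48)
R = 9/4 (R = -5*(-1/4) + 2*(1/2) = 5/4 + 1 = 9/4 ≈ 2.2500)
t = 65/4 (t = 5*(9/4) + 5 = 45/4 + 5 = 65/4 ≈ 16.250)
t*(H(-4) + (-250 - (-38 + 74))) = 65*(-48 + (-250 - (-38 + 74)))/4 = 65*(-48 + (-250 - 1*36))/4 = 65*(-48 + (-250 - 36))/4 = 65*(-48 - 286)/4 = (65/4)*(-334) = -10855/2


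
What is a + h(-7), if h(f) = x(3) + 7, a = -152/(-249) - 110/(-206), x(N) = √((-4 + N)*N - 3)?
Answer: 208880/25647 + I*√6 ≈ 8.1444 + 2.4495*I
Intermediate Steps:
x(N) = √(-3 + N*(-4 + N)) (x(N) = √(N*(-4 + N) - 3) = √(-3 + N*(-4 + N)))
a = 29351/25647 (a = -152*(-1/249) - 110*(-1/206) = 152/249 + 55/103 = 29351/25647 ≈ 1.1444)
h(f) = 7 + I*√6 (h(f) = √(-3 + 3² - 4*3) + 7 = √(-3 + 9 - 12) + 7 = √(-6) + 7 = I*√6 + 7 = 7 + I*√6)
a + h(-7) = 29351/25647 + (7 + I*√6) = 208880/25647 + I*√6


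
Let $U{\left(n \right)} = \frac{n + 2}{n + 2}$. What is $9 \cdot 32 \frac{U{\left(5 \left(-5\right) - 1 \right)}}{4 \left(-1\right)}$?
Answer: $-72$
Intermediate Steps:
$U{\left(n \right)} = 1$ ($U{\left(n \right)} = \frac{2 + n}{2 + n} = 1$)
$9 \cdot 32 \frac{U{\left(5 \left(-5\right) - 1 \right)}}{4 \left(-1\right)} = 9 \cdot 32 \cdot 1 \frac{1}{4 \left(-1\right)} = 288 \cdot 1 \frac{1}{-4} = 288 \cdot 1 \left(- \frac{1}{4}\right) = 288 \left(- \frac{1}{4}\right) = -72$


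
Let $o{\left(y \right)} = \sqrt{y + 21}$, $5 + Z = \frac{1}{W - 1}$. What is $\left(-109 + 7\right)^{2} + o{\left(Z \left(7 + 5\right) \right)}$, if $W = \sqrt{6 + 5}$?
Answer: $10404 + \frac{\sqrt{51 - 39 \sqrt{11}}}{\sqrt{-1 + \sqrt{11}}} \approx 10404.0 + 5.8155 i$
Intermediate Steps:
$W = \sqrt{11} \approx 3.3166$
$Z = -5 + \frac{1}{-1 + \sqrt{11}}$ ($Z = -5 + \frac{1}{\sqrt{11} - 1} = -5 + \frac{1}{-1 + \sqrt{11}} \approx -4.5683$)
$o{\left(y \right)} = \sqrt{21 + y}$
$\left(-109 + 7\right)^{2} + o{\left(Z \left(7 + 5\right) \right)} = \left(-109 + 7\right)^{2} + \sqrt{21 + \left(- \frac{49}{10} + \frac{\sqrt{11}}{10}\right) \left(7 + 5\right)} = \left(-102\right)^{2} + \sqrt{21 + \left(- \frac{49}{10} + \frac{\sqrt{11}}{10}\right) 12} = 10404 + \sqrt{21 - \left(\frac{294}{5} - \frac{6 \sqrt{11}}{5}\right)} = 10404 + \sqrt{- \frac{189}{5} + \frac{6 \sqrt{11}}{5}}$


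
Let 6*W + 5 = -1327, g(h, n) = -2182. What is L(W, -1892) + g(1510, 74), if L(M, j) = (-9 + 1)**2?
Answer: -2118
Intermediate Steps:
W = -222 (W = -5/6 + (1/6)*(-1327) = -5/6 - 1327/6 = -222)
L(M, j) = 64 (L(M, j) = (-8)**2 = 64)
L(W, -1892) + g(1510, 74) = 64 - 2182 = -2118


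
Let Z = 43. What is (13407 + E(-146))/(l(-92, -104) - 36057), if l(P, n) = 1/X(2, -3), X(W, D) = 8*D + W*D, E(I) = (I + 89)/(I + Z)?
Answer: -41429340/111416233 ≈ -0.37184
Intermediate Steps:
E(I) = (89 + I)/(43 + I) (E(I) = (I + 89)/(I + 43) = (89 + I)/(43 + I))
X(W, D) = 8*D + D*W
l(P, n) = -1/30 (l(P, n) = 1/(-3*(8 + 2)) = 1/(-3*10) = 1/(-30) = -1/30)
(13407 + E(-146))/(l(-92, -104) - 36057) = (13407 + (89 - 146)/(43 - 146))/(-1/30 - 36057) = (13407 - 57/(-103))/(-1081711/30) = (13407 - 1/103*(-57))*(-30/1081711) = (13407 + 57/103)*(-30/1081711) = (1380978/103)*(-30/1081711) = -41429340/111416233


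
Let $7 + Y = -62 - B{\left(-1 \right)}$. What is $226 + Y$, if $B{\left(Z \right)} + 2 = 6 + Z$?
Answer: $154$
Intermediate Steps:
$B{\left(Z \right)} = 4 + Z$ ($B{\left(Z \right)} = -2 + \left(6 + Z\right) = 4 + Z$)
$Y = -72$ ($Y = -7 - 65 = -72$)
$226 + Y = 226 - 72 = 154$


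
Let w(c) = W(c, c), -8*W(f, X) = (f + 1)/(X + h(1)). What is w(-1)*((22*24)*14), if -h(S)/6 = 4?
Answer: 0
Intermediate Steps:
h(S) = -24 (h(S) = -6*4 = -24)
W(f, X) = -(1 + f)/(8*(-24 + X)) (W(f, X) = -(f + 1)/(8*(X - 24)) = -(1 + f)/(8*(-24 + X)))
w(c) = (-1 - c)/(8*(-24 + c))
w(-1)*((22*24)*14) = ((-1 - 1*(-1))/(8*(-24 - 1)))*((22*24)*14) = ((⅛)*(-1 + 1)/(-25))*(528*14) = ((⅛)*(-1/25)*0)*7392 = 0*7392 = 0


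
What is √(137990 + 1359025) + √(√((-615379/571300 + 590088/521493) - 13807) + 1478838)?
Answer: 3*√166335 + √(145849017146894423001154200 + 9930965030*I*√1361697121963065255671247)/9930965030 ≈ 2439.6 + 0.048312*I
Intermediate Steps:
√(137990 + 1359025) + √(√((-615379/571300 + 590088/521493) - 13807) + 1478838) = √1497015 + √(√((-615379*1/571300 + 590088*(1/521493)) - 13807) + 1478838) = 3*√166335 + √(√((-615379/571300 + 196696/173831) - 13807) + 1478838) = 3*√166335 + √(√(5400477851/99309650300 - 13807) + 1478838) = 3*√166335 + √(√(-1371162941214249/99309650300) + 1478838) = 3*√166335 + √(I*√1361697121963065255671247/9930965030 + 1478838) = 3*√166335 + √(1478838 + I*√1361697121963065255671247/9930965030) = √(1478838 + I*√1361697121963065255671247/9930965030) + 3*√166335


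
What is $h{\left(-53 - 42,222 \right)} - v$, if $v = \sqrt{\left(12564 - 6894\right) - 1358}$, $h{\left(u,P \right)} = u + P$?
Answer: $127 - 14 \sqrt{22} \approx 61.334$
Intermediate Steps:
$h{\left(u,P \right)} = P + u$
$v = 14 \sqrt{22}$ ($v = \sqrt{5670 - 1358} = \sqrt{4312} = 14 \sqrt{22} \approx 65.666$)
$h{\left(-53 - 42,222 \right)} - v = \left(222 - 95\right) - 14 \sqrt{22} = 127 - 14 \sqrt{22}$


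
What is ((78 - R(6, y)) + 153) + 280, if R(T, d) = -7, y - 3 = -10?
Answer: 518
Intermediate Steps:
y = -7 (y = 3 - 10 = -7)
((78 - R(6, y)) + 153) + 280 = ((78 - 1*(-7)) + 153) + 280 = ((78 + 7) + 153) + 280 = (85 + 153) + 280 = 238 + 280 = 518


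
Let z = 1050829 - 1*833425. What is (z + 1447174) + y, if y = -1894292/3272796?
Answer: 1361955581449/818199 ≈ 1.6646e+6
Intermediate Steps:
z = 217404 (z = 1050829 - 833425 = 217404)
y = -473573/818199 (y = -1894292*1/3272796 = -473573/818199 ≈ -0.57880)
(z + 1447174) + y = (217404 + 1447174) - 473573/818199 = 1664578 - 473573/818199 = 1361955581449/818199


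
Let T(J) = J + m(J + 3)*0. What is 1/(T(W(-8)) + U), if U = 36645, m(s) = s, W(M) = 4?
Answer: 1/36649 ≈ 2.7286e-5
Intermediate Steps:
T(J) = J (T(J) = J + (J + 3)*0 = J + (3 + J)*0 = J + 0 = J)
1/(T(W(-8)) + U) = 1/(4 + 36645) = 1/36649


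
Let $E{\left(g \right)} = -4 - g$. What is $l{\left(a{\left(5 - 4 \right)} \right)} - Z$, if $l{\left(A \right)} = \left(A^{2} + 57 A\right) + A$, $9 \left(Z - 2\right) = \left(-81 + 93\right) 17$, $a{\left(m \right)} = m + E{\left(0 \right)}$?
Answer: $- \frac{569}{3} \approx -189.67$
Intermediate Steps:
$a{\left(m \right)} = -4 + m$ ($a{\left(m \right)} = m - 4 = -4 + m$)
$Z = \frac{74}{3}$ ($Z = 2 + \frac{\left(-81 + 93\right) 17}{9} = 2 + \frac{12 \cdot 17}{9} = 2 + \frac{1}{9} \cdot 204 = 2 + \frac{68}{3} = \frac{74}{3} \approx 24.667$)
$l{\left(A \right)} = A^{2} + 58 A$
$l{\left(a{\left(5 - 4 \right)} \right)} - Z = \left(-4 + \left(5 - 4\right)\right) \left(58 + \left(-4 + \left(5 - 4\right)\right)\right) - \frac{74}{3} = \left(-4 + 1\right) \left(58 + \left(-4 + 1\right)\right) - \frac{74}{3} = - 3 \left(58 - 3\right) - \frac{74}{3} = \left(-3\right) 55 - \frac{74}{3} = -165 - \frac{74}{3} = - \frac{569}{3}$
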